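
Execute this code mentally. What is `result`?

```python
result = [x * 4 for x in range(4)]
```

Let's trace through this code step by step.

Initialize: result = [x * 4 for x in range(4)]

After execution: result = [0, 4, 8, 12]
[0, 4, 8, 12]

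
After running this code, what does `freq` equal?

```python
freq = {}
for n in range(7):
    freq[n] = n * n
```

Let's trace through this code step by step.

Initialize: freq = {}
Entering loop: for n in range(7):

After execution: freq = {0: 0, 1: 1, 2: 4, 3: 9, 4: 16, 5: 25, 6: 36}
{0: 0, 1: 1, 2: 4, 3: 9, 4: 16, 5: 25, 6: 36}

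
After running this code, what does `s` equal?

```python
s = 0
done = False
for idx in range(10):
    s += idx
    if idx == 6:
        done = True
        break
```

Let's trace through this code step by step.

Initialize: s = 0
Initialize: done = False
Entering loop: for idx in range(10):

After execution: s = 21
21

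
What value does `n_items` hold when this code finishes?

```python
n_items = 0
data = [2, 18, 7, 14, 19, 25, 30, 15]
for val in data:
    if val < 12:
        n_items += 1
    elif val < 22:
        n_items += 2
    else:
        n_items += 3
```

Let's trace through this code step by step.

Initialize: n_items = 0
Initialize: data = [2, 18, 7, 14, 19, 25, 30, 15]
Entering loop: for val in data:

After execution: n_items = 16
16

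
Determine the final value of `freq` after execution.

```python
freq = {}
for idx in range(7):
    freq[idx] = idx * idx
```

Let's trace through this code step by step.

Initialize: freq = {}
Entering loop: for idx in range(7):

After execution: freq = {0: 0, 1: 1, 2: 4, 3: 9, 4: 16, 5: 25, 6: 36}
{0: 0, 1: 1, 2: 4, 3: 9, 4: 16, 5: 25, 6: 36}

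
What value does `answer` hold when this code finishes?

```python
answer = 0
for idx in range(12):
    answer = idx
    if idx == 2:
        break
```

Let's trace through this code step by step.

Initialize: answer = 0
Entering loop: for idx in range(12):

After execution: answer = 2
2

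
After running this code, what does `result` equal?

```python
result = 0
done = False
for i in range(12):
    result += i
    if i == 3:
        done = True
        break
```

Let's trace through this code step by step.

Initialize: result = 0
Initialize: done = False
Entering loop: for i in range(12):

After execution: result = 6
6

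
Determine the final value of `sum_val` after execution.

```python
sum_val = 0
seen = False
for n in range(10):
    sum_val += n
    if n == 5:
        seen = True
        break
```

Let's trace through this code step by step.

Initialize: sum_val = 0
Initialize: seen = False
Entering loop: for n in range(10):

After execution: sum_val = 15
15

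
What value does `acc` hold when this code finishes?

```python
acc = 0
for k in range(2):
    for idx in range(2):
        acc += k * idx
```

Let's trace through this code step by step.

Initialize: acc = 0
Entering loop: for k in range(2):

After execution: acc = 1
1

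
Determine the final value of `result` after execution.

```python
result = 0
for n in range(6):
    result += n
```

Let's trace through this code step by step.

Initialize: result = 0
Entering loop: for n in range(6):

After execution: result = 15
15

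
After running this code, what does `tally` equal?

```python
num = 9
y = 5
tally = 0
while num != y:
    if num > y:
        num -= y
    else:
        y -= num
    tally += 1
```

Let's trace through this code step by step.

Initialize: num = 9
Initialize: y = 5
Initialize: tally = 0
Entering loop: while num != y:

After execution: tally = 5
5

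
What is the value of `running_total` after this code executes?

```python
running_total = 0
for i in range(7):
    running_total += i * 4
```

Let's trace through this code step by step.

Initialize: running_total = 0
Entering loop: for i in range(7):

After execution: running_total = 84
84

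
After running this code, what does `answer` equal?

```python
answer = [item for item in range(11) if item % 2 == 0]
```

Let's trace through this code step by step.

Initialize: answer = [item for item in range(11) if item % 2 == 0]

After execution: answer = [0, 2, 4, 6, 8, 10]
[0, 2, 4, 6, 8, 10]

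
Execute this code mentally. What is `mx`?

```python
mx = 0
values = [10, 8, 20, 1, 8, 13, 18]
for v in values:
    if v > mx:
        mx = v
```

Let's trace through this code step by step.

Initialize: mx = 0
Initialize: values = [10, 8, 20, 1, 8, 13, 18]
Entering loop: for v in values:

After execution: mx = 20
20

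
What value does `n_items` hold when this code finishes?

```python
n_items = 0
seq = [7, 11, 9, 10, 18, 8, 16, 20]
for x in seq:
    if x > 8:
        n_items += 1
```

Let's trace through this code step by step.

Initialize: n_items = 0
Initialize: seq = [7, 11, 9, 10, 18, 8, 16, 20]
Entering loop: for x in seq:

After execution: n_items = 6
6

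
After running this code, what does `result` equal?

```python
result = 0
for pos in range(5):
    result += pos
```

Let's trace through this code step by step.

Initialize: result = 0
Entering loop: for pos in range(5):

After execution: result = 10
10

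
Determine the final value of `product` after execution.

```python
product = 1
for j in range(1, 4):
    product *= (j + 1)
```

Let's trace through this code step by step.

Initialize: product = 1
Entering loop: for j in range(1, 4):

After execution: product = 24
24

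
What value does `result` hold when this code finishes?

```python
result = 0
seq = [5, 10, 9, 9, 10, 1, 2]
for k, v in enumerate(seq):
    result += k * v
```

Let's trace through this code step by step.

Initialize: result = 0
Initialize: seq = [5, 10, 9, 9, 10, 1, 2]
Entering loop: for k, v in enumerate(seq):

After execution: result = 112
112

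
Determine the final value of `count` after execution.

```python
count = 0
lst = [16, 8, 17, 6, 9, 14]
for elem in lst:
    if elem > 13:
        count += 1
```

Let's trace through this code step by step.

Initialize: count = 0
Initialize: lst = [16, 8, 17, 6, 9, 14]
Entering loop: for elem in lst:

After execution: count = 3
3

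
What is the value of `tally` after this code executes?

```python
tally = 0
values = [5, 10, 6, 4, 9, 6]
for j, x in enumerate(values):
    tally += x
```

Let's trace through this code step by step.

Initialize: tally = 0
Initialize: values = [5, 10, 6, 4, 9, 6]
Entering loop: for j, x in enumerate(values):

After execution: tally = 40
40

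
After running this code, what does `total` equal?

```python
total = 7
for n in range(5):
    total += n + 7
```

Let's trace through this code step by step.

Initialize: total = 7
Entering loop: for n in range(5):

After execution: total = 52
52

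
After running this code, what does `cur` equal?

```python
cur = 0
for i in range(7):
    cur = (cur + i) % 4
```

Let's trace through this code step by step.

Initialize: cur = 0
Entering loop: for i in range(7):

After execution: cur = 1
1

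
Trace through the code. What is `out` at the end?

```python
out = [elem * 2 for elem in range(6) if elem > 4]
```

Let's trace through this code step by step.

Initialize: out = [elem * 2 for elem in range(6) if elem > 4]

After execution: out = [10]
[10]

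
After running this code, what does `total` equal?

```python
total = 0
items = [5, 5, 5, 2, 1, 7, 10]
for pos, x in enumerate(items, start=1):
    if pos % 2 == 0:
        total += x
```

Let's trace through this code step by step.

Initialize: total = 0
Initialize: items = [5, 5, 5, 2, 1, 7, 10]
Entering loop: for pos, x in enumerate(items, start=1):

After execution: total = 14
14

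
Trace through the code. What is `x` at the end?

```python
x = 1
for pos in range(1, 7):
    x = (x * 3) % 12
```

Let's trace through this code step by step.

Initialize: x = 1
Entering loop: for pos in range(1, 7):

After execution: x = 9
9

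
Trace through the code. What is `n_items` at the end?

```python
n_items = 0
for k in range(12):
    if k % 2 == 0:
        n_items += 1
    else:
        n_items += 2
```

Let's trace through this code step by step.

Initialize: n_items = 0
Entering loop: for k in range(12):

After execution: n_items = 18
18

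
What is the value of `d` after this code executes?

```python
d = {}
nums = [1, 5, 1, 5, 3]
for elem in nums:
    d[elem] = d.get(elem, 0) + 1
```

Let's trace through this code step by step.

Initialize: d = {}
Initialize: nums = [1, 5, 1, 5, 3]
Entering loop: for elem in nums:

After execution: d = {1: 2, 5: 2, 3: 1}
{1: 2, 5: 2, 3: 1}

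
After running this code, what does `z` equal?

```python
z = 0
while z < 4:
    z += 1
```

Let's trace through this code step by step.

Initialize: z = 0
Entering loop: while z < 4:

After execution: z = 4
4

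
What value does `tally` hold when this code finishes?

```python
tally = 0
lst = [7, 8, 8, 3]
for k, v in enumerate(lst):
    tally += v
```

Let's trace through this code step by step.

Initialize: tally = 0
Initialize: lst = [7, 8, 8, 3]
Entering loop: for k, v in enumerate(lst):

After execution: tally = 26
26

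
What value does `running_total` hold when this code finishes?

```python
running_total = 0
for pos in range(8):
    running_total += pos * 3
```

Let's trace through this code step by step.

Initialize: running_total = 0
Entering loop: for pos in range(8):

After execution: running_total = 84
84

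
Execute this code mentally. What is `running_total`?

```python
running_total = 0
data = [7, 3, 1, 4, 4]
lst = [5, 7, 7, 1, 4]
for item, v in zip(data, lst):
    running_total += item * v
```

Let's trace through this code step by step.

Initialize: running_total = 0
Initialize: data = [7, 3, 1, 4, 4]
Initialize: lst = [5, 7, 7, 1, 4]
Entering loop: for item, v in zip(data, lst):

After execution: running_total = 83
83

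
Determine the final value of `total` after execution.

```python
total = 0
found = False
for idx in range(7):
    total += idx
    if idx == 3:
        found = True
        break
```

Let's trace through this code step by step.

Initialize: total = 0
Initialize: found = False
Entering loop: for idx in range(7):

After execution: total = 6
6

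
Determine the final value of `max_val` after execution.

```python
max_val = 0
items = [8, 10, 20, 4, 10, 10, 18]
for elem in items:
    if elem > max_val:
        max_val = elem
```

Let's trace through this code step by step.

Initialize: max_val = 0
Initialize: items = [8, 10, 20, 4, 10, 10, 18]
Entering loop: for elem in items:

After execution: max_val = 20
20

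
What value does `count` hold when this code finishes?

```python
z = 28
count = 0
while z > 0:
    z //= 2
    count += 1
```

Let's trace through this code step by step.

Initialize: z = 28
Initialize: count = 0
Entering loop: while z > 0:

After execution: count = 5
5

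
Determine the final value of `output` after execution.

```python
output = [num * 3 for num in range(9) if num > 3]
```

Let's trace through this code step by step.

Initialize: output = [num * 3 for num in range(9) if num > 3]

After execution: output = [12, 15, 18, 21, 24]
[12, 15, 18, 21, 24]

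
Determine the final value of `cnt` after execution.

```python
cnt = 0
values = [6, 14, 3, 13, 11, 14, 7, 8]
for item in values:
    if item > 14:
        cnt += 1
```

Let's trace through this code step by step.

Initialize: cnt = 0
Initialize: values = [6, 14, 3, 13, 11, 14, 7, 8]
Entering loop: for item in values:

After execution: cnt = 0
0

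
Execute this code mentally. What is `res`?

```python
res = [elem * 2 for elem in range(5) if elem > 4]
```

Let's trace through this code step by step.

Initialize: res = [elem * 2 for elem in range(5) if elem > 4]

After execution: res = []
[]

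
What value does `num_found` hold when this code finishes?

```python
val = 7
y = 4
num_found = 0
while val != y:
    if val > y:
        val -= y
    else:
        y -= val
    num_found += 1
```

Let's trace through this code step by step.

Initialize: val = 7
Initialize: y = 4
Initialize: num_found = 0
Entering loop: while val != y:

After execution: num_found = 4
4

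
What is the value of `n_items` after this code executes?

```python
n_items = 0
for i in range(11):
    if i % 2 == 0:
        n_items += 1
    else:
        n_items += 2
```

Let's trace through this code step by step.

Initialize: n_items = 0
Entering loop: for i in range(11):

After execution: n_items = 16
16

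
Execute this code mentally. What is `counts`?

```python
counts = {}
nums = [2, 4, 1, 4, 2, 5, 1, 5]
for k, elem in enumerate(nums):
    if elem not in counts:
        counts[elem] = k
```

Let's trace through this code step by step.

Initialize: counts = {}
Initialize: nums = [2, 4, 1, 4, 2, 5, 1, 5]
Entering loop: for k, elem in enumerate(nums):

After execution: counts = {2: 0, 4: 1, 1: 2, 5: 5}
{2: 0, 4: 1, 1: 2, 5: 5}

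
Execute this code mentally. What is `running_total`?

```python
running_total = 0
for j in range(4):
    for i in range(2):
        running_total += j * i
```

Let's trace through this code step by step.

Initialize: running_total = 0
Entering loop: for j in range(4):

After execution: running_total = 6
6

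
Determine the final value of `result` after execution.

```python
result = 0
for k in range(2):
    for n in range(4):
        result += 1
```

Let's trace through this code step by step.

Initialize: result = 0
Entering loop: for k in range(2):

After execution: result = 8
8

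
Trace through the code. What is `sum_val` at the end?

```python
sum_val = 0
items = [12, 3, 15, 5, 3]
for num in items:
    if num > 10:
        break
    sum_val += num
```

Let's trace through this code step by step.

Initialize: sum_val = 0
Initialize: items = [12, 3, 15, 5, 3]
Entering loop: for num in items:

After execution: sum_val = 0
0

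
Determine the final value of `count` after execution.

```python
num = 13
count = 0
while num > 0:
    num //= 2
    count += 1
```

Let's trace through this code step by step.

Initialize: num = 13
Initialize: count = 0
Entering loop: while num > 0:

After execution: count = 4
4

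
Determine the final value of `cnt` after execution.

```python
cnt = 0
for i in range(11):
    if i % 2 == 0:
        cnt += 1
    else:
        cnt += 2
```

Let's trace through this code step by step.

Initialize: cnt = 0
Entering loop: for i in range(11):

After execution: cnt = 16
16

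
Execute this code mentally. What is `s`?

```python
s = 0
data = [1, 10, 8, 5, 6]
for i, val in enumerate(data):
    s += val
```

Let's trace through this code step by step.

Initialize: s = 0
Initialize: data = [1, 10, 8, 5, 6]
Entering loop: for i, val in enumerate(data):

After execution: s = 30
30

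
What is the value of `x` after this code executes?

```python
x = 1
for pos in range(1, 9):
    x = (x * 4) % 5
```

Let's trace through this code step by step.

Initialize: x = 1
Entering loop: for pos in range(1, 9):

After execution: x = 1
1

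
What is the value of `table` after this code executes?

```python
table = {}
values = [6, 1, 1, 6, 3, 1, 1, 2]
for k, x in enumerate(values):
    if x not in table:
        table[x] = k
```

Let's trace through this code step by step.

Initialize: table = {}
Initialize: values = [6, 1, 1, 6, 3, 1, 1, 2]
Entering loop: for k, x in enumerate(values):

After execution: table = {6: 0, 1: 1, 3: 4, 2: 7}
{6: 0, 1: 1, 3: 4, 2: 7}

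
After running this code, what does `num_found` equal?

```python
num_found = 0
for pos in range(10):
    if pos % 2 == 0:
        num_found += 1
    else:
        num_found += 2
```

Let's trace through this code step by step.

Initialize: num_found = 0
Entering loop: for pos in range(10):

After execution: num_found = 15
15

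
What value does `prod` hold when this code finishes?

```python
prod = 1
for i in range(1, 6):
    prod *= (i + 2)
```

Let's trace through this code step by step.

Initialize: prod = 1
Entering loop: for i in range(1, 6):

After execution: prod = 2520
2520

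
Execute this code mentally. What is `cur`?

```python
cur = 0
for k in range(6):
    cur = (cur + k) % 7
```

Let's trace through this code step by step.

Initialize: cur = 0
Entering loop: for k in range(6):

After execution: cur = 1
1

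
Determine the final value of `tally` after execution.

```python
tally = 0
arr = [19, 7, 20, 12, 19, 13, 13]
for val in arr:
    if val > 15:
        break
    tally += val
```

Let's trace through this code step by step.

Initialize: tally = 0
Initialize: arr = [19, 7, 20, 12, 19, 13, 13]
Entering loop: for val in arr:

After execution: tally = 0
0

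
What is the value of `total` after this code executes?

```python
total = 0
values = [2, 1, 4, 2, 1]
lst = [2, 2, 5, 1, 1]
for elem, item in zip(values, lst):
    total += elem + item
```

Let's trace through this code step by step.

Initialize: total = 0
Initialize: values = [2, 1, 4, 2, 1]
Initialize: lst = [2, 2, 5, 1, 1]
Entering loop: for elem, item in zip(values, lst):

After execution: total = 21
21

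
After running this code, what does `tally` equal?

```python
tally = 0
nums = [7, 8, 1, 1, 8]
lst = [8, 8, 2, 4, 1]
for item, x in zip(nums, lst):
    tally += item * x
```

Let's trace through this code step by step.

Initialize: tally = 0
Initialize: nums = [7, 8, 1, 1, 8]
Initialize: lst = [8, 8, 2, 4, 1]
Entering loop: for item, x in zip(nums, lst):

After execution: tally = 134
134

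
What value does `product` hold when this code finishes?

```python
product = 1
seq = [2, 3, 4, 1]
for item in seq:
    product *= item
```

Let's trace through this code step by step.

Initialize: product = 1
Initialize: seq = [2, 3, 4, 1]
Entering loop: for item in seq:

After execution: product = 24
24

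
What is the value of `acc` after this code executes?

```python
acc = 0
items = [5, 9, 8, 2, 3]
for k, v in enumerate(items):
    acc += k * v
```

Let's trace through this code step by step.

Initialize: acc = 0
Initialize: items = [5, 9, 8, 2, 3]
Entering loop: for k, v in enumerate(items):

After execution: acc = 43
43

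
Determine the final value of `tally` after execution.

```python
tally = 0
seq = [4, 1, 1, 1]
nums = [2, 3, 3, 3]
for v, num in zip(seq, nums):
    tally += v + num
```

Let's trace through this code step by step.

Initialize: tally = 0
Initialize: seq = [4, 1, 1, 1]
Initialize: nums = [2, 3, 3, 3]
Entering loop: for v, num in zip(seq, nums):

After execution: tally = 18
18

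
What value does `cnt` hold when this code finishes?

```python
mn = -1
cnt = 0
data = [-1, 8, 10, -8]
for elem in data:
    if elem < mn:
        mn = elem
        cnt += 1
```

Let's trace through this code step by step.

Initialize: mn = -1
Initialize: cnt = 0
Initialize: data = [-1, 8, 10, -8]
Entering loop: for elem in data:

After execution: cnt = 1
1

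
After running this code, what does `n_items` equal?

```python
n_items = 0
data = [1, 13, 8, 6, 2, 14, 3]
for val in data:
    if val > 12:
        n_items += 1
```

Let's trace through this code step by step.

Initialize: n_items = 0
Initialize: data = [1, 13, 8, 6, 2, 14, 3]
Entering loop: for val in data:

After execution: n_items = 2
2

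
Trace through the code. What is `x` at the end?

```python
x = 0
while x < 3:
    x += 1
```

Let's trace through this code step by step.

Initialize: x = 0
Entering loop: while x < 3:

After execution: x = 3
3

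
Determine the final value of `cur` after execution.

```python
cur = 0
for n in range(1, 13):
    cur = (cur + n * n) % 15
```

Let's trace through this code step by step.

Initialize: cur = 0
Entering loop: for n in range(1, 13):

After execution: cur = 5
5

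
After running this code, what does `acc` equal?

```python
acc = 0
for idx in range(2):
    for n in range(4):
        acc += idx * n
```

Let's trace through this code step by step.

Initialize: acc = 0
Entering loop: for idx in range(2):

After execution: acc = 6
6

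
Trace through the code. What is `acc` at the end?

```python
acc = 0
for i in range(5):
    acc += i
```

Let's trace through this code step by step.

Initialize: acc = 0
Entering loop: for i in range(5):

After execution: acc = 10
10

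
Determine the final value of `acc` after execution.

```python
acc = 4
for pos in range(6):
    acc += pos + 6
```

Let's trace through this code step by step.

Initialize: acc = 4
Entering loop: for pos in range(6):

After execution: acc = 55
55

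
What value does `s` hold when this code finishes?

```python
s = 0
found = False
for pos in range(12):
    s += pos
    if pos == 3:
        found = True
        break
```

Let's trace through this code step by step.

Initialize: s = 0
Initialize: found = False
Entering loop: for pos in range(12):

After execution: s = 6
6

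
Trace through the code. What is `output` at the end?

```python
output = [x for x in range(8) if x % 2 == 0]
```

Let's trace through this code step by step.

Initialize: output = [x for x in range(8) if x % 2 == 0]

After execution: output = [0, 2, 4, 6]
[0, 2, 4, 6]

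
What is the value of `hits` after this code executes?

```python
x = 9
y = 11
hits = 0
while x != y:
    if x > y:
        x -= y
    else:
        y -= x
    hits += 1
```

Let's trace through this code step by step.

Initialize: x = 9
Initialize: y = 11
Initialize: hits = 0
Entering loop: while x != y:

After execution: hits = 6
6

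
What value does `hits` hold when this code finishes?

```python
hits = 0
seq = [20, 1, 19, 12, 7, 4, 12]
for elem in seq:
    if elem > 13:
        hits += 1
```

Let's trace through this code step by step.

Initialize: hits = 0
Initialize: seq = [20, 1, 19, 12, 7, 4, 12]
Entering loop: for elem in seq:

After execution: hits = 2
2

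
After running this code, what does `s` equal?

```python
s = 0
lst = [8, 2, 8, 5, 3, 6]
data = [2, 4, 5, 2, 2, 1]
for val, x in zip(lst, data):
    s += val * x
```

Let's trace through this code step by step.

Initialize: s = 0
Initialize: lst = [8, 2, 8, 5, 3, 6]
Initialize: data = [2, 4, 5, 2, 2, 1]
Entering loop: for val, x in zip(lst, data):

After execution: s = 86
86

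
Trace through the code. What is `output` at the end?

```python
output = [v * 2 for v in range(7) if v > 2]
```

Let's trace through this code step by step.

Initialize: output = [v * 2 for v in range(7) if v > 2]

After execution: output = [6, 8, 10, 12]
[6, 8, 10, 12]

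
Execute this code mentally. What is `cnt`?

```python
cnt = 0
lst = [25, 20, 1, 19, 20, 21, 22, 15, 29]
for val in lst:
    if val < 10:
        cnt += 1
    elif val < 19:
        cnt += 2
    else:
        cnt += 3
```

Let's trace through this code step by step.

Initialize: cnt = 0
Initialize: lst = [25, 20, 1, 19, 20, 21, 22, 15, 29]
Entering loop: for val in lst:

After execution: cnt = 24
24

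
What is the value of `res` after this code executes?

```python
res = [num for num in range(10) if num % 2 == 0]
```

Let's trace through this code step by step.

Initialize: res = [num for num in range(10) if num % 2 == 0]

After execution: res = [0, 2, 4, 6, 8]
[0, 2, 4, 6, 8]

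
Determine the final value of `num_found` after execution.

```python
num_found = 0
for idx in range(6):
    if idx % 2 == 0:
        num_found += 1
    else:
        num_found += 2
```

Let's trace through this code step by step.

Initialize: num_found = 0
Entering loop: for idx in range(6):

After execution: num_found = 9
9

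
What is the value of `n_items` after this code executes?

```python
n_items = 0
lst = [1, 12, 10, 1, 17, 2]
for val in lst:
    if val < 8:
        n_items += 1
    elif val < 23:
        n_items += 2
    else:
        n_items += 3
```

Let's trace through this code step by step.

Initialize: n_items = 0
Initialize: lst = [1, 12, 10, 1, 17, 2]
Entering loop: for val in lst:

After execution: n_items = 9
9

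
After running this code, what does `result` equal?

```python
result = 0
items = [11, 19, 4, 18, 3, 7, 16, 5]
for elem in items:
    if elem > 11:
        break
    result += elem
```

Let's trace through this code step by step.

Initialize: result = 0
Initialize: items = [11, 19, 4, 18, 3, 7, 16, 5]
Entering loop: for elem in items:

After execution: result = 11
11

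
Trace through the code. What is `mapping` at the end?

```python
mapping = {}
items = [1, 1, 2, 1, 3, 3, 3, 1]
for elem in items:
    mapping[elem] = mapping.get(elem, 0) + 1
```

Let's trace through this code step by step.

Initialize: mapping = {}
Initialize: items = [1, 1, 2, 1, 3, 3, 3, 1]
Entering loop: for elem in items:

After execution: mapping = {1: 4, 2: 1, 3: 3}
{1: 4, 2: 1, 3: 3}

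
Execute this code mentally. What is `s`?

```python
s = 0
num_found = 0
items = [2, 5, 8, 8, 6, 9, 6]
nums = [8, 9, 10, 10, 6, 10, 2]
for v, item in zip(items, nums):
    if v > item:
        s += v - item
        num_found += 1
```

Let's trace through this code step by step.

Initialize: s = 0
Initialize: num_found = 0
Initialize: items = [2, 5, 8, 8, 6, 9, 6]
Initialize: nums = [8, 9, 10, 10, 6, 10, 2]
Entering loop: for v, item in zip(items, nums):

After execution: s = 4
4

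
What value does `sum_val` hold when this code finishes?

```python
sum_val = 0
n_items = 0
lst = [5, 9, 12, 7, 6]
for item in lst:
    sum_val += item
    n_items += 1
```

Let's trace through this code step by step.

Initialize: sum_val = 0
Initialize: n_items = 0
Initialize: lst = [5, 9, 12, 7, 6]
Entering loop: for item in lst:

After execution: sum_val = 39
39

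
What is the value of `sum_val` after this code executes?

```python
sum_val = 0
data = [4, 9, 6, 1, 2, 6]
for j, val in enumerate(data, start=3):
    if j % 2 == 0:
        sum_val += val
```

Let's trace through this code step by step.

Initialize: sum_val = 0
Initialize: data = [4, 9, 6, 1, 2, 6]
Entering loop: for j, val in enumerate(data, start=3):

After execution: sum_val = 16
16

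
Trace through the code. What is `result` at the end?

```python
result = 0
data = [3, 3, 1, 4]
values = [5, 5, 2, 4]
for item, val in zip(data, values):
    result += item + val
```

Let's trace through this code step by step.

Initialize: result = 0
Initialize: data = [3, 3, 1, 4]
Initialize: values = [5, 5, 2, 4]
Entering loop: for item, val in zip(data, values):

After execution: result = 27
27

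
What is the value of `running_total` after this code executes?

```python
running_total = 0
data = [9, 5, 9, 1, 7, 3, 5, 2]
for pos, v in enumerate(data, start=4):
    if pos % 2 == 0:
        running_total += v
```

Let's trace through this code step by step.

Initialize: running_total = 0
Initialize: data = [9, 5, 9, 1, 7, 3, 5, 2]
Entering loop: for pos, v in enumerate(data, start=4):

After execution: running_total = 30
30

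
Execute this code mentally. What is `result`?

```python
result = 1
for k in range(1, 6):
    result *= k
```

Let's trace through this code step by step.

Initialize: result = 1
Entering loop: for k in range(1, 6):

After execution: result = 120
120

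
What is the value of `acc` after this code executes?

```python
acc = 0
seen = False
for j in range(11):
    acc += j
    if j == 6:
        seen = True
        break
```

Let's trace through this code step by step.

Initialize: acc = 0
Initialize: seen = False
Entering loop: for j in range(11):

After execution: acc = 21
21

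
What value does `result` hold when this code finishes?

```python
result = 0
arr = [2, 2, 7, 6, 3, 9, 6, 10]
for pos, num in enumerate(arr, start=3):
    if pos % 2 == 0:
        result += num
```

Let's trace through this code step by step.

Initialize: result = 0
Initialize: arr = [2, 2, 7, 6, 3, 9, 6, 10]
Entering loop: for pos, num in enumerate(arr, start=3):

After execution: result = 27
27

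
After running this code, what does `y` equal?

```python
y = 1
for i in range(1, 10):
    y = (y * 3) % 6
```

Let's trace through this code step by step.

Initialize: y = 1
Entering loop: for i in range(1, 10):

After execution: y = 3
3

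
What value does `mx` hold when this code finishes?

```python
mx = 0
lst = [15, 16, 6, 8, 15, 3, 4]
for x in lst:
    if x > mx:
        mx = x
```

Let's trace through this code step by step.

Initialize: mx = 0
Initialize: lst = [15, 16, 6, 8, 15, 3, 4]
Entering loop: for x in lst:

After execution: mx = 16
16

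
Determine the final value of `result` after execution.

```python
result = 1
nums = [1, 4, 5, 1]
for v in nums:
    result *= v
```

Let's trace through this code step by step.

Initialize: result = 1
Initialize: nums = [1, 4, 5, 1]
Entering loop: for v in nums:

After execution: result = 20
20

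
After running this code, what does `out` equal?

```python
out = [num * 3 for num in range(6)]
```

Let's trace through this code step by step.

Initialize: out = [num * 3 for num in range(6)]

After execution: out = [0, 3, 6, 9, 12, 15]
[0, 3, 6, 9, 12, 15]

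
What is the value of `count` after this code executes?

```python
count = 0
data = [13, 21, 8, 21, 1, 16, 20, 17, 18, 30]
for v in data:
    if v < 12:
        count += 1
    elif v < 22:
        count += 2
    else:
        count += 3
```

Let's trace through this code step by step.

Initialize: count = 0
Initialize: data = [13, 21, 8, 21, 1, 16, 20, 17, 18, 30]
Entering loop: for v in data:

After execution: count = 19
19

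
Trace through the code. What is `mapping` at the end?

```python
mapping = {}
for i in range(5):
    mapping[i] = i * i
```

Let's trace through this code step by step.

Initialize: mapping = {}
Entering loop: for i in range(5):

After execution: mapping = {0: 0, 1: 1, 2: 4, 3: 9, 4: 16}
{0: 0, 1: 1, 2: 4, 3: 9, 4: 16}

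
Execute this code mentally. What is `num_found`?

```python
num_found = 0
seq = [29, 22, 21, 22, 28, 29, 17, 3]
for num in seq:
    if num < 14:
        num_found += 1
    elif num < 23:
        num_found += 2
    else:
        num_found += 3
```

Let's trace through this code step by step.

Initialize: num_found = 0
Initialize: seq = [29, 22, 21, 22, 28, 29, 17, 3]
Entering loop: for num in seq:

After execution: num_found = 18
18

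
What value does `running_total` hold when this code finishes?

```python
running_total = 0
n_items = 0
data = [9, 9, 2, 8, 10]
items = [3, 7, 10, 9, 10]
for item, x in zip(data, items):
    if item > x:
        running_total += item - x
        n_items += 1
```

Let's trace through this code step by step.

Initialize: running_total = 0
Initialize: n_items = 0
Initialize: data = [9, 9, 2, 8, 10]
Initialize: items = [3, 7, 10, 9, 10]
Entering loop: for item, x in zip(data, items):

After execution: running_total = 8
8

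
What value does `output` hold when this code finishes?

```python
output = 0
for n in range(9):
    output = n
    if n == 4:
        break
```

Let's trace through this code step by step.

Initialize: output = 0
Entering loop: for n in range(9):

After execution: output = 4
4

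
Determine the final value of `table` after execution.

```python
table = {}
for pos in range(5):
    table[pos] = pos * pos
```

Let's trace through this code step by step.

Initialize: table = {}
Entering loop: for pos in range(5):

After execution: table = {0: 0, 1: 1, 2: 4, 3: 9, 4: 16}
{0: 0, 1: 1, 2: 4, 3: 9, 4: 16}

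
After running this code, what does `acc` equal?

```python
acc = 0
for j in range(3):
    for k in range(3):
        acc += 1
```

Let's trace through this code step by step.

Initialize: acc = 0
Entering loop: for j in range(3):

After execution: acc = 9
9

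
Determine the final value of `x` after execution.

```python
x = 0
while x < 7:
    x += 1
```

Let's trace through this code step by step.

Initialize: x = 0
Entering loop: while x < 7:

After execution: x = 7
7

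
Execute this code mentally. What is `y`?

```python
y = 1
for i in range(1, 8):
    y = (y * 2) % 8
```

Let's trace through this code step by step.

Initialize: y = 1
Entering loop: for i in range(1, 8):

After execution: y = 0
0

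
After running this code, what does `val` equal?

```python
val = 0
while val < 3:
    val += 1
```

Let's trace through this code step by step.

Initialize: val = 0
Entering loop: while val < 3:

After execution: val = 3
3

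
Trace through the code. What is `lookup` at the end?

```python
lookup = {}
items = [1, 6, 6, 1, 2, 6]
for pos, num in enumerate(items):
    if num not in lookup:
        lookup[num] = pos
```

Let's trace through this code step by step.

Initialize: lookup = {}
Initialize: items = [1, 6, 6, 1, 2, 6]
Entering loop: for pos, num in enumerate(items):

After execution: lookup = {1: 0, 6: 1, 2: 4}
{1: 0, 6: 1, 2: 4}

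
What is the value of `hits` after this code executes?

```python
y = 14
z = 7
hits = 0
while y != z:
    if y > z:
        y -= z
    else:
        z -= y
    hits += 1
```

Let's trace through this code step by step.

Initialize: y = 14
Initialize: z = 7
Initialize: hits = 0
Entering loop: while y != z:

After execution: hits = 1
1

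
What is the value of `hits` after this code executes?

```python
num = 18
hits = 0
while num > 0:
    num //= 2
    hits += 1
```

Let's trace through this code step by step.

Initialize: num = 18
Initialize: hits = 0
Entering loop: while num > 0:

After execution: hits = 5
5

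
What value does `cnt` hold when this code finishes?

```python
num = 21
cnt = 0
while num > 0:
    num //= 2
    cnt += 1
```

Let's trace through this code step by step.

Initialize: num = 21
Initialize: cnt = 0
Entering loop: while num > 0:

After execution: cnt = 5
5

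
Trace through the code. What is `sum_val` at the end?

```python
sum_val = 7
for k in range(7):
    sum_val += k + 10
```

Let's trace through this code step by step.

Initialize: sum_val = 7
Entering loop: for k in range(7):

After execution: sum_val = 98
98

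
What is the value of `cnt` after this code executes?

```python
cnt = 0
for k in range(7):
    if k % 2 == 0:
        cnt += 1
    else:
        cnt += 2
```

Let's trace through this code step by step.

Initialize: cnt = 0
Entering loop: for k in range(7):

After execution: cnt = 10
10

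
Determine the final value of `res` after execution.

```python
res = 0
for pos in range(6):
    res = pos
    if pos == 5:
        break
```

Let's trace through this code step by step.

Initialize: res = 0
Entering loop: for pos in range(6):

After execution: res = 5
5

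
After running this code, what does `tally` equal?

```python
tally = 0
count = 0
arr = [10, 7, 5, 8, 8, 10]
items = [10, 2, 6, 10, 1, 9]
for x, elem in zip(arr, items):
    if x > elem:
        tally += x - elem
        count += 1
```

Let's trace through this code step by step.

Initialize: tally = 0
Initialize: count = 0
Initialize: arr = [10, 7, 5, 8, 8, 10]
Initialize: items = [10, 2, 6, 10, 1, 9]
Entering loop: for x, elem in zip(arr, items):

After execution: tally = 13
13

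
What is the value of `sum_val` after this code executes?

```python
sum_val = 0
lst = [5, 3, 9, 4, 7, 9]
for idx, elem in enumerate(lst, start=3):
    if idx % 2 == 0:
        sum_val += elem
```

Let's trace through this code step by step.

Initialize: sum_val = 0
Initialize: lst = [5, 3, 9, 4, 7, 9]
Entering loop: for idx, elem in enumerate(lst, start=3):

After execution: sum_val = 16
16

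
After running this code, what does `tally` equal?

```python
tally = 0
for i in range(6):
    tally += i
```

Let's trace through this code step by step.

Initialize: tally = 0
Entering loop: for i in range(6):

After execution: tally = 15
15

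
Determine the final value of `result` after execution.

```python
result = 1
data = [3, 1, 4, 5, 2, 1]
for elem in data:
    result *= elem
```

Let's trace through this code step by step.

Initialize: result = 1
Initialize: data = [3, 1, 4, 5, 2, 1]
Entering loop: for elem in data:

After execution: result = 120
120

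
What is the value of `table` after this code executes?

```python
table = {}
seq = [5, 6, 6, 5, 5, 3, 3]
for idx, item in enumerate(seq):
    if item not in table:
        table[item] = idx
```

Let's trace through this code step by step.

Initialize: table = {}
Initialize: seq = [5, 6, 6, 5, 5, 3, 3]
Entering loop: for idx, item in enumerate(seq):

After execution: table = {5: 0, 6: 1, 3: 5}
{5: 0, 6: 1, 3: 5}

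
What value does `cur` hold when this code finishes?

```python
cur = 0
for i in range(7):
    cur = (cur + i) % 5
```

Let's trace through this code step by step.

Initialize: cur = 0
Entering loop: for i in range(7):

After execution: cur = 1
1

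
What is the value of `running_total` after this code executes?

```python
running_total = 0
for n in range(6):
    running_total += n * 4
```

Let's trace through this code step by step.

Initialize: running_total = 0
Entering loop: for n in range(6):

After execution: running_total = 60
60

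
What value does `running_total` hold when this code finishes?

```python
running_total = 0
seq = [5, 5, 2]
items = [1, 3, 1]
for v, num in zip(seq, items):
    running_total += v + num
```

Let's trace through this code step by step.

Initialize: running_total = 0
Initialize: seq = [5, 5, 2]
Initialize: items = [1, 3, 1]
Entering loop: for v, num in zip(seq, items):

After execution: running_total = 17
17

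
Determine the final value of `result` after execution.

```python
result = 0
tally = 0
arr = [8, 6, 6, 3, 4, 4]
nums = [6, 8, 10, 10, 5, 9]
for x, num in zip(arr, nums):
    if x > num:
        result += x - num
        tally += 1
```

Let's trace through this code step by step.

Initialize: result = 0
Initialize: tally = 0
Initialize: arr = [8, 6, 6, 3, 4, 4]
Initialize: nums = [6, 8, 10, 10, 5, 9]
Entering loop: for x, num in zip(arr, nums):

After execution: result = 2
2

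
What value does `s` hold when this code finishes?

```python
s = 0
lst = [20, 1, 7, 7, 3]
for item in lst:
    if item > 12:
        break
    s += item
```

Let's trace through this code step by step.

Initialize: s = 0
Initialize: lst = [20, 1, 7, 7, 3]
Entering loop: for item in lst:

After execution: s = 0
0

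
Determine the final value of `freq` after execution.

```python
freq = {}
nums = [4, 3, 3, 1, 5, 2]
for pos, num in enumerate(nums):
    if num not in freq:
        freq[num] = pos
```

Let's trace through this code step by step.

Initialize: freq = {}
Initialize: nums = [4, 3, 3, 1, 5, 2]
Entering loop: for pos, num in enumerate(nums):

After execution: freq = {4: 0, 3: 1, 1: 3, 5: 4, 2: 5}
{4: 0, 3: 1, 1: 3, 5: 4, 2: 5}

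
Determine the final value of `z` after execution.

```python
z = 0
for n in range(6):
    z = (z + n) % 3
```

Let's trace through this code step by step.

Initialize: z = 0
Entering loop: for n in range(6):

After execution: z = 0
0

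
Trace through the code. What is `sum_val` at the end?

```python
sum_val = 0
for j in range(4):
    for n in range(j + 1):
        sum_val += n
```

Let's trace through this code step by step.

Initialize: sum_val = 0
Entering loop: for j in range(4):

After execution: sum_val = 10
10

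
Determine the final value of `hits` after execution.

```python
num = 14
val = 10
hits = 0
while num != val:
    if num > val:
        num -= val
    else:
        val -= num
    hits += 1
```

Let's trace through this code step by step.

Initialize: num = 14
Initialize: val = 10
Initialize: hits = 0
Entering loop: while num != val:

After execution: hits = 4
4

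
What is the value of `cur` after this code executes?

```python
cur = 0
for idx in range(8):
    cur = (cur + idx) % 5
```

Let's trace through this code step by step.

Initialize: cur = 0
Entering loop: for idx in range(8):

After execution: cur = 3
3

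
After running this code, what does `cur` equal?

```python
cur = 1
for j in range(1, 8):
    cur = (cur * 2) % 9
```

Let's trace through this code step by step.

Initialize: cur = 1
Entering loop: for j in range(1, 8):

After execution: cur = 2
2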